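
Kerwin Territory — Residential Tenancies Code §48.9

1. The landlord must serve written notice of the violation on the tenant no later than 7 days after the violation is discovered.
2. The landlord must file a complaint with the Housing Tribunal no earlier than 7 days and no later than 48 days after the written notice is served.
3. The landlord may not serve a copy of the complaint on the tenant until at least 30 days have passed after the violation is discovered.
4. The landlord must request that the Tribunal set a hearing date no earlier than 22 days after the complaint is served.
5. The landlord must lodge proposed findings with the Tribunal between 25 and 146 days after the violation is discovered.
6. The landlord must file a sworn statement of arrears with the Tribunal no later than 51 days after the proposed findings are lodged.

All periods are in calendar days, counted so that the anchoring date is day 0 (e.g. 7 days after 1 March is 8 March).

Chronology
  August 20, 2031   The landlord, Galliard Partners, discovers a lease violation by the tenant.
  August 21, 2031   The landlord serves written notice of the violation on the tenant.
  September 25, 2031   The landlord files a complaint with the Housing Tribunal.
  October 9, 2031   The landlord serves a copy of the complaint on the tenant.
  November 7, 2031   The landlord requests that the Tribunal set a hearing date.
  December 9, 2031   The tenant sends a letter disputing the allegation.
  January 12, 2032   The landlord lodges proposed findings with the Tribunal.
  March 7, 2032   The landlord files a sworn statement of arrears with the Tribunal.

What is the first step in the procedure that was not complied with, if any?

Step 1 — counting 7 days from August 20, 2031 (when the violation is discovered) gives a deadline of August 27, 2031; done August 21, 2031 — timely.
Step 2 — 7 and 48 days from August 21, 2031 (when the written notice is served) are August 28, 2031 and October 8, 2031 respectively; September 25, 2031 falls inside that range.
Step 3 — must wait 30 days from August 20, 2031 (when the violation is discovered), so not before September 19, 2031; done October 9, 2031 — permitted.
Step 4 — must wait 22 days from October 9, 2031 (when the complaint is served), so not before October 31, 2031; November 7, 2031 is on or after that date.
Step 5 — 25 and 146 days from August 20, 2031 (when the violation is discovered) are September 14, 2031 and January 13, 2032 respectively; done January 12, 2032 — within the window.
Step 6 — counting 51 days from January 12, 2032 (when the proposed findings are lodged) gives a deadline of March 3, 2032; not done until March 7, 2032, 4 days after the deadline.

Step 6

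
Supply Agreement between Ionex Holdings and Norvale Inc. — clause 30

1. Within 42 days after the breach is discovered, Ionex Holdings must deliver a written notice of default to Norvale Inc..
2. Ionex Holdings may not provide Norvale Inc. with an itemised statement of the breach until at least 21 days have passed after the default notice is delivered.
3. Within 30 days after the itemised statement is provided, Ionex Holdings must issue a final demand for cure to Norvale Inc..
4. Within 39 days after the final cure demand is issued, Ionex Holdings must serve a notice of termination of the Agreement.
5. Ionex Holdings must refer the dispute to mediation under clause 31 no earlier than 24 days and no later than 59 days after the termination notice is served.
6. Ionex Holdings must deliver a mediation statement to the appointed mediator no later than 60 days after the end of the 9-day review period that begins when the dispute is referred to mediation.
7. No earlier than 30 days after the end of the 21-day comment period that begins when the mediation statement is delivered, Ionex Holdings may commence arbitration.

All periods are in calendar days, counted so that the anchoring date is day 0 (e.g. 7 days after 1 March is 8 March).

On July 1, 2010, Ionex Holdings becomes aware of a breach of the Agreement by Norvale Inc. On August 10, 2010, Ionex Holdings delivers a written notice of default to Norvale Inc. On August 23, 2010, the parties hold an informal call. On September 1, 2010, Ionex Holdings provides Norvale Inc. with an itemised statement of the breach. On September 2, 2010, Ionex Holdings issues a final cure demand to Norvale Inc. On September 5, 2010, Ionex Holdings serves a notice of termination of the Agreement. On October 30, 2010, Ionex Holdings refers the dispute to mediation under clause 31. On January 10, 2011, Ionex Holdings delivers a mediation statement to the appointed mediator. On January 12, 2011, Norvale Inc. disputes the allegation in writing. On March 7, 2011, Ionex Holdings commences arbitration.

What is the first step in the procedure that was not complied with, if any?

Step 6

Step 1: 42 days after July 1, 2010 (when the breach is discovered) is August 12, 2010; completed August 10, 2010, before the deadline.
Step 2: the earliest permitted date is 21 days after August 10, 2010 (when the default notice is delivered), i.e. August 31, 2010; September 1, 2010 is on or after that date.
Step 3: 30 days after September 1, 2010 (when the itemised statement is provided) is October 1, 2010; September 2, 2010 is within that limit.
Step 4: 39 days after September 2, 2010 (when the final cure demand is issued) is October 11, 2010; September 5, 2010 is within that limit.
Step 5: the window is 24–59 days after September 5, 2010 (when the termination notice is served), so September 29, 2010 through November 3, 2010; October 30, 2010 falls inside that range.
Step 6: 60 days after November 8, 2010 (end of the 9-day review period, which began when the dispute is referred to mediation on October 30, 2010) is January 7, 2011; done January 10, 2011 — 3 days late.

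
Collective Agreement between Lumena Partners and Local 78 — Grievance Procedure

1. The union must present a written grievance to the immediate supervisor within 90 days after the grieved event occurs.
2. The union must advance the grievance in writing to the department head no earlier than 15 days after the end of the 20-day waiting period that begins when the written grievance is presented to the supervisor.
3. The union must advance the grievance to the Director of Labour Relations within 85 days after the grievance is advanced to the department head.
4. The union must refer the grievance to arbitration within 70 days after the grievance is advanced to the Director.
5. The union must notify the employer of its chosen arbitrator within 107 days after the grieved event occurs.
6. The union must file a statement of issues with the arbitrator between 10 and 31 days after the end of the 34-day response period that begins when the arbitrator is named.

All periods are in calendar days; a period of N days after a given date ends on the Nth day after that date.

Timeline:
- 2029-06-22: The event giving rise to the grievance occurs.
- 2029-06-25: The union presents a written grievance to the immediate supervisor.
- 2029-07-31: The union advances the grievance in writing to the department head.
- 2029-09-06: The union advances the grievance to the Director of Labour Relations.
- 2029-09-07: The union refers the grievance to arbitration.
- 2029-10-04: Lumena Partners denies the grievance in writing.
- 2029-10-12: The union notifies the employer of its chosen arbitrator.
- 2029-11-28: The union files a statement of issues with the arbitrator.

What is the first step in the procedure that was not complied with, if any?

Step 1 — counting 90 days from 2029-06-22 (when the grieved event occurs) gives a deadline of 2029-09-20; completed 2029-06-25, before the deadline.
Step 2 — must wait 15 days from 2029-07-15 (end of the 20-day waiting period, which began when the written grievance is presented to the supervisor on 2029-06-25), so not before 2029-07-30; done 2029-07-31, after the minimum wait.
Step 3 — counting 85 days from 2029-07-31 (when the grievance is advanced to the department head) gives a deadline of 2029-10-24; done 2029-09-06 — timely.
Step 4 — counting 70 days from 2029-09-06 (when the grievance is advanced to the Director) gives a deadline of 2029-11-15; completed 2029-09-07, before the deadline.
Step 5 — counting 107 days from 2029-06-22 (when the grieved event occurs) gives a deadline of 2029-10-07; 2029-10-12 misses that deadline by 5 days.
Later steps need not be reached.

Step 5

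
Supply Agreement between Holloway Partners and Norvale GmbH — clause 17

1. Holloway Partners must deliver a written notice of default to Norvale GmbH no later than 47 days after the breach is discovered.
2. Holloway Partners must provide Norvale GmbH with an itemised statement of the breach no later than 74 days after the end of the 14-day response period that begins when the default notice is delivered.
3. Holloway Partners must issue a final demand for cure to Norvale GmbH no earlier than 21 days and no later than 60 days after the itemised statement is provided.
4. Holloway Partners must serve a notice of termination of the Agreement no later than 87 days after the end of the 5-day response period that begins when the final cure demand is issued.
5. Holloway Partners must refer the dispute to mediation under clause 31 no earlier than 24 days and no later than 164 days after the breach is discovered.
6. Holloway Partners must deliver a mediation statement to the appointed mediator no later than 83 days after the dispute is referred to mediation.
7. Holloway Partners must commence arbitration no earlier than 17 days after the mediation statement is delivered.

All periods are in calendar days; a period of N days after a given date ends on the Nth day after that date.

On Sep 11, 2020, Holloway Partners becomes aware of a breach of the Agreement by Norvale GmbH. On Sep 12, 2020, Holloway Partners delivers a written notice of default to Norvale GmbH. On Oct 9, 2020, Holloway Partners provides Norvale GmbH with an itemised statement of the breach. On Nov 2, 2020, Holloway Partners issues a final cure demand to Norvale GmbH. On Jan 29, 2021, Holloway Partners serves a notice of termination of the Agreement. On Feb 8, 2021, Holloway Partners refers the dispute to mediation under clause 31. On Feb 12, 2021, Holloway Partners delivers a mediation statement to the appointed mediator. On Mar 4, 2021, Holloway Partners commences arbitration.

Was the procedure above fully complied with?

Step 1: 47 days after Sep 11, 2020 (when the breach is discovered) is Oct 28, 2020; done Sep 12, 2020 — timely.
Step 2: 74 days after Sep 26, 2020 (end of the 14-day response period, which began when the default notice is delivered on Sep 12, 2020) is Dec 9, 2020; Oct 9, 2020 is within that limit.
Step 3: the window is 21–60 days after Oct 9, 2020 (when the itemised statement is provided), so Oct 30, 2020 through Dec 8, 2020; Nov 2, 2020 falls inside that range.
Step 4: 87 days after Nov 7, 2020 (end of the 5-day response period, which began when the final cure demand is issued on Nov 2, 2020) is Feb 2, 2021; done Jan 29, 2021 — timely.
Step 5: the window is 24–164 days after Sep 11, 2020 (when the breach is discovered), so Oct 5, 2020 through Feb 22, 2021; done Feb 8, 2021, which is between those dates.
Step 6: 83 days after Feb 8, 2021 (when the dispute is referred to mediation) is May 2, 2021; completed Feb 12, 2021, before the deadline.
Step 7: the earliest permitted date is 17 days after Feb 12, 2021 (when the mediation statement is delivered), i.e. Mar 1, 2021; Mar 4, 2021 is on or after that date.

Yes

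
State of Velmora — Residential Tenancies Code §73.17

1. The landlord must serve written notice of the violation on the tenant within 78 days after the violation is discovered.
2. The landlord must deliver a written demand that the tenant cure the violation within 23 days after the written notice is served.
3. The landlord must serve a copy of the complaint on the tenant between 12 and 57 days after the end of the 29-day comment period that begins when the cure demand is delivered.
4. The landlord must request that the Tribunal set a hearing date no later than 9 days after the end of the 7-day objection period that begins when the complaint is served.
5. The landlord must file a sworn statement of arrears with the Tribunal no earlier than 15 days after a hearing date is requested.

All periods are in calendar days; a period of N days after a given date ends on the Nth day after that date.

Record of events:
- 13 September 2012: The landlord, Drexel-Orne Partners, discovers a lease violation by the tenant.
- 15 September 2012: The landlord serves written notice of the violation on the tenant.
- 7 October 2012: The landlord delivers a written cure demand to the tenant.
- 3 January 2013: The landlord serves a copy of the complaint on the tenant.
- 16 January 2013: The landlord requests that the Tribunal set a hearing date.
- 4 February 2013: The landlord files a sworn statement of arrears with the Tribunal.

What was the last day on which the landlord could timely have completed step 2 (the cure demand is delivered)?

8 October 2012

Step 2 runs from 15 September 2012, when the written notice is served. 23 days after 15 September 2012 is 8 October 2012.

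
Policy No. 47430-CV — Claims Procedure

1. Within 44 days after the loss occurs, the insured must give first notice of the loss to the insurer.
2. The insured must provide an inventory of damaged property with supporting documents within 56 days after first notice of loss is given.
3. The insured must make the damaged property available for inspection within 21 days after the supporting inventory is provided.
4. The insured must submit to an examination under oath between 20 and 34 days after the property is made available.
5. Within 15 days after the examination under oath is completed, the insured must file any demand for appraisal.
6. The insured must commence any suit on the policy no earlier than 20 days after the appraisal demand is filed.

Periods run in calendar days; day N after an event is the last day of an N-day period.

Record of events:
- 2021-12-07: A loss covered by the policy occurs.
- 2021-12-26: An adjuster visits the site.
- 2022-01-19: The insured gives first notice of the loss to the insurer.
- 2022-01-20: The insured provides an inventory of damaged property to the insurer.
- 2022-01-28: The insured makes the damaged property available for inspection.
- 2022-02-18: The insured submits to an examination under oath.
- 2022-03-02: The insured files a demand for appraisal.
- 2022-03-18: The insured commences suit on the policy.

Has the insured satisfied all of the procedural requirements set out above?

No

Step 1 — counting 44 days from 2021-12-07 (when the loss occurs) gives a deadline of 2022-01-20; 2022-01-19 is within that limit.
Step 2 — counting 56 days from 2022-01-19 (when first notice of loss is given) gives a deadline of 2022-03-16; 2022-01-20 is within that limit.
Step 3 — counting 21 days from 2022-01-20 (when the supporting inventory is provided) gives a deadline of 2022-02-10; 2022-01-28 is within that limit.
Step 4 — 20 and 34 days from 2022-01-28 (when the property is made available) are 2022-02-17 and 2022-03-03 respectively; done 2022-02-18, which is between those dates.
Step 5 — counting 15 days from 2022-02-18 (when the examination under oath is completed) gives a deadline of 2022-03-05; 2022-03-02 is within that limit.
Step 6 — must wait 20 days from 2022-03-02 (when the appraisal demand is filed), so not before 2022-03-22; done 2022-03-18 — 4 days too early.
The procedure was therefore not followed at step 6.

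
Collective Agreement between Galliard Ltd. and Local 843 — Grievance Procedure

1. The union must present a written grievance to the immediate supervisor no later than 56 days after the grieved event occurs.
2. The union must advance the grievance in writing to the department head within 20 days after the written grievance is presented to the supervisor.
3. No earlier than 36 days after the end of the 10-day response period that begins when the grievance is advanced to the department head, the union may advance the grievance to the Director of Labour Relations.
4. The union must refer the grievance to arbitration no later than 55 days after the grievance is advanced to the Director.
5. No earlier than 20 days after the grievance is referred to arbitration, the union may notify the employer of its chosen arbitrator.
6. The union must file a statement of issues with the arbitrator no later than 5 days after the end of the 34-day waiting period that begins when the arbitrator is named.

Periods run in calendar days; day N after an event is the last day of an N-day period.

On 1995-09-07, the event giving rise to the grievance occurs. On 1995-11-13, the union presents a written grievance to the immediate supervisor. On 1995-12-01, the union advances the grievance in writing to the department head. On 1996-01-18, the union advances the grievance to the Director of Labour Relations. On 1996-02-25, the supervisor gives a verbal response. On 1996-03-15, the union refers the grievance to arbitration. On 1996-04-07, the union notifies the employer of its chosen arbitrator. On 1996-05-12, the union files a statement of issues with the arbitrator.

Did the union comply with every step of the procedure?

Step 1: 56 days after 1995-09-07 (when the grieved event occurs) is 1995-11-02; 1995-11-13 misses that deadline by 11 days.
The analysis stops there.

No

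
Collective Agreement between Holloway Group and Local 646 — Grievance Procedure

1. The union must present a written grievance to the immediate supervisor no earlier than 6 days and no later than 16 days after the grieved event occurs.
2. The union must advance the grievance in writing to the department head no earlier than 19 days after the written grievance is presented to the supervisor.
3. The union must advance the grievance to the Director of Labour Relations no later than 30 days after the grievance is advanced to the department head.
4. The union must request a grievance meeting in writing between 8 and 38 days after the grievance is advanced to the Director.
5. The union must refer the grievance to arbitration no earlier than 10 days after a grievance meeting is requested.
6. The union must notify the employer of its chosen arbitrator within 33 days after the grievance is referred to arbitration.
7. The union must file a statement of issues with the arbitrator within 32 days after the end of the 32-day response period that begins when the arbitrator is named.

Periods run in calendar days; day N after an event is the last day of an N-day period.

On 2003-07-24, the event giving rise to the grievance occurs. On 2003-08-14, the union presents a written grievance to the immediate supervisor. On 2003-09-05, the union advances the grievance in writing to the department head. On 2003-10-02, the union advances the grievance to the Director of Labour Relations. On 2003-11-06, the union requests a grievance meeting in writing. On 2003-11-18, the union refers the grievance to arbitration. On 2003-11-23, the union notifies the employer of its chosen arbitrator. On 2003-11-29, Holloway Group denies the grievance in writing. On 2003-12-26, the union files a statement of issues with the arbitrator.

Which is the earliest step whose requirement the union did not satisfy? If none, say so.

Step 1: the window is 6–16 days after 2003-07-24 (when the grieved event occurs), so 2003-07-30 through 2003-08-09; 2003-08-14 is 5 days past the end of the window.

Step 1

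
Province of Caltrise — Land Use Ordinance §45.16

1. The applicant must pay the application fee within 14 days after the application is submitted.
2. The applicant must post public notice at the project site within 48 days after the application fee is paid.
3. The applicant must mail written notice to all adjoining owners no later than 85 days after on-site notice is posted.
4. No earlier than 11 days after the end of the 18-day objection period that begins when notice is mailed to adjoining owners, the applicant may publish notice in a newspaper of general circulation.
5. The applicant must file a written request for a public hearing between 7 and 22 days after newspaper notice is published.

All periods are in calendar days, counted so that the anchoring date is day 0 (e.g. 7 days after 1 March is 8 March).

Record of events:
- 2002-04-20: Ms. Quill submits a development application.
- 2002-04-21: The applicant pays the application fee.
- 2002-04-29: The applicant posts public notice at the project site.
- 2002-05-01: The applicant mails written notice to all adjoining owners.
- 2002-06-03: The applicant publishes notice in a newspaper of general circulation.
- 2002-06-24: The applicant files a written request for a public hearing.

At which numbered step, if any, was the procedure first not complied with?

(1) due by 2002-04-20 + 14 days = 2002-05-04; completed 2002-04-21, before the deadline.
(2) due by 2002-04-21 + 48 days = 2002-06-08; done 2002-04-29 — timely.
(3) due by 2002-04-29 + 85 days = 2002-07-23; completed 2002-05-01, before the deadline.
(4) permitted from 2002-05-19 + 11 days = 2002-05-30 onward; done 2002-06-03, after the minimum wait.
(5) the permitted window runs from 2002-06-03 + 7 = 2002-06-10 to 2002-06-03 + 22 = 2002-06-25; 2002-06-24 falls inside that range.

None — every step was satisfied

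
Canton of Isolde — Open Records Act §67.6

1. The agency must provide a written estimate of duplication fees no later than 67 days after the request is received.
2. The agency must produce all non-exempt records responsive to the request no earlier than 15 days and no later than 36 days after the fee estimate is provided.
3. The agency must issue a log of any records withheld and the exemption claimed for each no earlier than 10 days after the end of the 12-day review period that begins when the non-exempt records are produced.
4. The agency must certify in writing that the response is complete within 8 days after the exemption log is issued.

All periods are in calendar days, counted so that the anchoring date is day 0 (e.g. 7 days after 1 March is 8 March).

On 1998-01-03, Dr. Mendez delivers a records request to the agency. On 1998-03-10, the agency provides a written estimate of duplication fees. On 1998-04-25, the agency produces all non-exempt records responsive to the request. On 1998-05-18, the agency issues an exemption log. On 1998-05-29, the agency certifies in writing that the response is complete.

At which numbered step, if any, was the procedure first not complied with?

Step 1 — counting 67 days from 1998-01-03 (when the request is received) gives a deadline of 1998-03-11; done 1998-03-10 — timely.
Step 2 — 15 and 36 days from 1998-03-10 (when the fee estimate is provided) are 1998-03-25 and 1998-04-15 respectively; 1998-04-25 is 10 days past the end of the window.

Step 2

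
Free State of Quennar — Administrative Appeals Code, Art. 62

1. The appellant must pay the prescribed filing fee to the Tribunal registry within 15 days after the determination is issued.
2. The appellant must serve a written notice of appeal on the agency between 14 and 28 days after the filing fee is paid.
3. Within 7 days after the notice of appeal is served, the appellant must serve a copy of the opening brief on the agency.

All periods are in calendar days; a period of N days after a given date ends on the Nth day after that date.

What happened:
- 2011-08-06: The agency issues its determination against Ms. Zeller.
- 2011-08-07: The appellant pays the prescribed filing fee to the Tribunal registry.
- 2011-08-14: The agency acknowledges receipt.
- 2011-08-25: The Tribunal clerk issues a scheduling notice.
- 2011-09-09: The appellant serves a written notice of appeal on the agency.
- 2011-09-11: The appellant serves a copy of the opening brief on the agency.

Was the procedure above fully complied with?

Step 1: 15 days after 2011-08-06 (when the determination is issued) is 2011-08-21; done 2011-08-07 — timely.
Step 2: the window is 14–28 days after 2011-08-07 (when the filing fee is paid), so 2011-08-21 through 2011-09-04; 2011-09-09 is 5 days past the end of the window.
The analysis stops there.

No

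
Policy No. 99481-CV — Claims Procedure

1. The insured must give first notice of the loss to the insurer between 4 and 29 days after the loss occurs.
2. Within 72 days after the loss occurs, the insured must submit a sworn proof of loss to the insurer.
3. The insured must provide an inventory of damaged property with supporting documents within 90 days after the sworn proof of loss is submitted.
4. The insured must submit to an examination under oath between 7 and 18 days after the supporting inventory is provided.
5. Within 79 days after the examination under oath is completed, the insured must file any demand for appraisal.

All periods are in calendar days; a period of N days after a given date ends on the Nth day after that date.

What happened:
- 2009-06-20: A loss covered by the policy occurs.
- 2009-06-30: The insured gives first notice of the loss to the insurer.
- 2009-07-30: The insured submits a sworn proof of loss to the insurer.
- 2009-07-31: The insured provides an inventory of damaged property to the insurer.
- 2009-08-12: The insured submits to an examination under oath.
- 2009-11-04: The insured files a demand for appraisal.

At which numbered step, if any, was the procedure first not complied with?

(1) the permitted window runs from 2009-06-20 + 4 = 2009-06-24 to 2009-06-20 + 29 = 2009-07-19; 2009-06-30 falls inside that range.
(2) due by 2009-06-20 + 72 days = 2009-08-31; done 2009-07-30 — timely.
(3) due by 2009-07-30 + 90 days = 2009-10-28; 2009-07-31 is within that limit.
(4) the permitted window runs from 2009-07-31 + 7 = 2009-08-07 to 2009-07-31 + 18 = 2009-08-18; done 2009-08-12, which is between those dates.
(5) due by 2009-08-12 + 79 days = 2009-10-30; done 2009-11-04 — 5 days late.
The analysis stops there.

Step 5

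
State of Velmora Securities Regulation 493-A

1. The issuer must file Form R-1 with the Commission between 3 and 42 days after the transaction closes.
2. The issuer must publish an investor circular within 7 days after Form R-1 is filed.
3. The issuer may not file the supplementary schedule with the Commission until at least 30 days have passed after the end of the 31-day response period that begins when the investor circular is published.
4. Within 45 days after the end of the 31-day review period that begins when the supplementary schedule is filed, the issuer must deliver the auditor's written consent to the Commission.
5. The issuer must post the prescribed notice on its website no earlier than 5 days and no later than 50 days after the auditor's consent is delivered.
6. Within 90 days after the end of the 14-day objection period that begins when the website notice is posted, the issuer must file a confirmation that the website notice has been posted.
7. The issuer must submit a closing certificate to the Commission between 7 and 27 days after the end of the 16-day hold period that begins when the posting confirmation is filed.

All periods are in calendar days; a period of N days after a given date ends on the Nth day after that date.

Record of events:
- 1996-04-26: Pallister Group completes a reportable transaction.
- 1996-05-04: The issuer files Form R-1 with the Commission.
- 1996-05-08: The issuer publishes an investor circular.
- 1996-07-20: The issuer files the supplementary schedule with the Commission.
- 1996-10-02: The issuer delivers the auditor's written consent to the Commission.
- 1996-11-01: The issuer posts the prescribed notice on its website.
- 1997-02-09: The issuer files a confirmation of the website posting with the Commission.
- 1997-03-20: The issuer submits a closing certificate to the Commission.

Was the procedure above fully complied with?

Yes

Step 1 — 3 and 42 days from 1996-04-26 (when the transaction closes) are 1996-04-29 and 1996-06-07 respectively; 1996-05-04 falls inside that range.
Step 2 — counting 7 days from 1996-05-04 (when Form R-1 is filed) gives a deadline of 1996-05-11; 1996-05-08 is within that limit.
Step 3 — must wait 30 days from 1996-06-08 (end of the 31-day response period, which began when the investor circular is published on 1996-05-08), so not before 1996-07-08; done 1996-07-20 — permitted.
Step 4 — counting 45 days from 1996-08-20 (end of the 31-day review period, which began when the supplementary schedule is filed on 1996-07-20) gives a deadline of 1996-10-04; completed 1996-10-02, before the deadline.
Step 5 — 5 and 50 days from 1996-10-02 (when the auditor's consent is delivered) are 1996-10-07 and 1996-11-21 respectively; 1996-11-01 falls inside that range.
Step 6 — counting 90 days from 1996-11-15 (end of the 14-day objection period, which began when the website notice is posted on 1996-11-01) gives a deadline of 1997-02-13; 1997-02-09 is within that limit.
Step 7 — 7 and 27 days from 1997-02-25 (end of the 16-day hold period, which began when the posting confirmation is filed on 1997-02-09) are 1997-03-04 and 1997-03-24 respectively; 1997-03-20 falls inside that range.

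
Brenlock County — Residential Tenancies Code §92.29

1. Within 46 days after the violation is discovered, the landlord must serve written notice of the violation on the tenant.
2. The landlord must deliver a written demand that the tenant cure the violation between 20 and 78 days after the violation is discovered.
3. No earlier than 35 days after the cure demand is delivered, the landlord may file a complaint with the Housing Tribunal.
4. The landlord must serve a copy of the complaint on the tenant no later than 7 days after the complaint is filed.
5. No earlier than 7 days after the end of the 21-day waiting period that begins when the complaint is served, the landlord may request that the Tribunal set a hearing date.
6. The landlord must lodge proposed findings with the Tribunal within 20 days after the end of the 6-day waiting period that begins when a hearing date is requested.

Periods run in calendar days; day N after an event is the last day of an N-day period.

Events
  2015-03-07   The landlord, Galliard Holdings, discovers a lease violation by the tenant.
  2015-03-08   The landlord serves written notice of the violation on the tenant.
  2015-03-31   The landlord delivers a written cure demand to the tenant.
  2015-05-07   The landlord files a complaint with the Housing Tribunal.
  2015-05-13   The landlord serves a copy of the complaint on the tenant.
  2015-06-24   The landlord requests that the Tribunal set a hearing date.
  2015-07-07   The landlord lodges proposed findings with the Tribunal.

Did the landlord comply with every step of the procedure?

Yes

Step 1 — counting 46 days from 2015-03-07 (when the violation is discovered) gives a deadline of 2015-04-22; 2015-03-08 is within that limit.
Step 2 — 20 and 78 days from 2015-03-07 (when the violation is discovered) are 2015-03-27 and 2015-05-24 respectively; done 2015-03-31 — within the window.
Step 3 — must wait 35 days from 2015-03-31 (when the cure demand is delivered), so not before 2015-05-05; 2015-05-07 is on or after that date.
Step 4 — counting 7 days from 2015-05-07 (when the complaint is filed) gives a deadline of 2015-05-14; 2015-05-13 is within that limit.
Step 5 — must wait 7 days from 2015-06-03 (end of the 21-day waiting period, which began when the complaint is served on 2015-05-13), so not before 2015-06-10; done 2015-06-24 — permitted.
Step 6 — counting 20 days from 2015-06-30 (end of the 6-day waiting period, which began when a hearing date is requested on 2015-06-24) gives a deadline of 2015-07-20; 2015-07-07 is within that limit.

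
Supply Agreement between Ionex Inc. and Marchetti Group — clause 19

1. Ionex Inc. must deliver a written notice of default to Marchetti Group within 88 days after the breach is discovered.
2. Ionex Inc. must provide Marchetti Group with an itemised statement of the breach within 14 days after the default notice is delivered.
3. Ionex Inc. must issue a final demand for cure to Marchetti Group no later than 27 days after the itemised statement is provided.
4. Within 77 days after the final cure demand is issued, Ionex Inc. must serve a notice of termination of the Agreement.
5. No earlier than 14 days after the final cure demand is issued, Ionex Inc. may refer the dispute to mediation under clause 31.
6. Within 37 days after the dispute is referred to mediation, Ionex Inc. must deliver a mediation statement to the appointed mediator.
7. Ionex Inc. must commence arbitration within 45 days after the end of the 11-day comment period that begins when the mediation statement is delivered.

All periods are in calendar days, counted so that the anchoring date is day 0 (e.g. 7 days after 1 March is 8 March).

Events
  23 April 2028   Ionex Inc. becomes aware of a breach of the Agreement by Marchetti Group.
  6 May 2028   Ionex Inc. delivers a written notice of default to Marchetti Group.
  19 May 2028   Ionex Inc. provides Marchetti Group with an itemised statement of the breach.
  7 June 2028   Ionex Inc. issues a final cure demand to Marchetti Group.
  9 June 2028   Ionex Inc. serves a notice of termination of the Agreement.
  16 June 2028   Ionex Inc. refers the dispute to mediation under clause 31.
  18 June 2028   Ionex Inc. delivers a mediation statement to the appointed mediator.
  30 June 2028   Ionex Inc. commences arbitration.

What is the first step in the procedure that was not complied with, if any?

Step 5

Step 1: 88 days after 23 April 2028 (when the breach is discovered) is 20 July 2028; done 6 May 2028 — timely.
Step 2: 14 days after 6 May 2028 (when the default notice is delivered) is 20 May 2028; completed 19 May 2028, before the deadline.
Step 3: 27 days after 19 May 2028 (when the itemised statement is provided) is 15 June 2028; completed 7 June 2028, before the deadline.
Step 4: 77 days after 7 June 2028 (when the final cure demand is issued) is 23 August 2028; done 9 June 2028 — timely.
Step 5: the earliest permitted date is 14 days after 7 June 2028 (when the final cure demand is issued), i.e. 21 June 2028; 16 June 2028 is 5 days before the earliest permitted date.
The procedure was therefore not followed at step 5.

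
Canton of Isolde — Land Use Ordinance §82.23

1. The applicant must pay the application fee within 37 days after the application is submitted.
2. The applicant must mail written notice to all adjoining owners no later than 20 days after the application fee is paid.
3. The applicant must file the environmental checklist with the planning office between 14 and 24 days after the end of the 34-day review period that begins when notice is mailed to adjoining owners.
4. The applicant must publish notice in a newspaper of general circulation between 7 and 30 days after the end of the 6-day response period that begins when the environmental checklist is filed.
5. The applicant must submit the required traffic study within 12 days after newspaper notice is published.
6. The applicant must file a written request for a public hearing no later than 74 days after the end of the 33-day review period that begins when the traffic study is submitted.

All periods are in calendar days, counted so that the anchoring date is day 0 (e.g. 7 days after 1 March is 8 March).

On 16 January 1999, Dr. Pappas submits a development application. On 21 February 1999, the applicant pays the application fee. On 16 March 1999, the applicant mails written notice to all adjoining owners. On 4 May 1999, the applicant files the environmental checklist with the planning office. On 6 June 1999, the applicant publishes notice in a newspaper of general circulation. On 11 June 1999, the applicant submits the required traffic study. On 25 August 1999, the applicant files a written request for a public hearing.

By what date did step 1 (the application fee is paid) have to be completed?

22 February 1999

Step 1 runs from 16 January 1999, when the application is submitted. 37 days after 16 January 1999 is 22 February 1999.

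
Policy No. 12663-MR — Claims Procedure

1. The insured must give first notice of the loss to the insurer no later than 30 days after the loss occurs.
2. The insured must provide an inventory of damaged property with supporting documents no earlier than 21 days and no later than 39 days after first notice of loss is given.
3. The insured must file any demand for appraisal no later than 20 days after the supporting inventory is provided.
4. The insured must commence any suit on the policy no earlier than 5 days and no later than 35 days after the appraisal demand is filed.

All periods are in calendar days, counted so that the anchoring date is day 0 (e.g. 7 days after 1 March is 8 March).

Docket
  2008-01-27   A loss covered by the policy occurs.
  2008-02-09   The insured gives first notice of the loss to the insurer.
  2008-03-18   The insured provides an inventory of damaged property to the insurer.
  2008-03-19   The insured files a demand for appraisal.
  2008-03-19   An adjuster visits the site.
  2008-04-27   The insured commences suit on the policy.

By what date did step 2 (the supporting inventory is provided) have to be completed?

2008-03-19

Step 2 runs from 2008-02-09, when first notice of loss is given. The window is 21–39 days after 2008-02-09; it closes on 2008-03-19.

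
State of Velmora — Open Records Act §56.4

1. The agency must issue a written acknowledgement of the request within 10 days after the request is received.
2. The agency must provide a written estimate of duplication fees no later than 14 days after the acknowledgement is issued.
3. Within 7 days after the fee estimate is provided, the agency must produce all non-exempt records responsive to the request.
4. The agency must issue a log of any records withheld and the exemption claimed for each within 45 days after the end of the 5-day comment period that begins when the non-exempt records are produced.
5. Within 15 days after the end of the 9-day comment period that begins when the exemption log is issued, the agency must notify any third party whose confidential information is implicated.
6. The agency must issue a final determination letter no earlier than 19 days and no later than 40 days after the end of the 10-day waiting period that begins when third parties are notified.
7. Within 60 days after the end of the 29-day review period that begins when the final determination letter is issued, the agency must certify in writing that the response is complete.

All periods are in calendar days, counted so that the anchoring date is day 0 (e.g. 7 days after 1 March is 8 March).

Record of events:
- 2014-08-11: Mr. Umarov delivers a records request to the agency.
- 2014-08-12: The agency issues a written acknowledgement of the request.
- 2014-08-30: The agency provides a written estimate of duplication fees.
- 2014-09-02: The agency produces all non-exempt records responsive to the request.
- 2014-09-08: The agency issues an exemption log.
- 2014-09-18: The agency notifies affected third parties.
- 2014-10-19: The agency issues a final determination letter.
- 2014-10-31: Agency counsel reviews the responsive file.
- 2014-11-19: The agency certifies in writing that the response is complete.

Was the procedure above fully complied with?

No

(1) due by 2014-08-11 + 10 days = 2014-08-21; completed 2014-08-12, before the deadline.
(2) due by 2014-08-12 + 14 days = 2014-08-26; not done until 2014-08-30, 4 days after the deadline.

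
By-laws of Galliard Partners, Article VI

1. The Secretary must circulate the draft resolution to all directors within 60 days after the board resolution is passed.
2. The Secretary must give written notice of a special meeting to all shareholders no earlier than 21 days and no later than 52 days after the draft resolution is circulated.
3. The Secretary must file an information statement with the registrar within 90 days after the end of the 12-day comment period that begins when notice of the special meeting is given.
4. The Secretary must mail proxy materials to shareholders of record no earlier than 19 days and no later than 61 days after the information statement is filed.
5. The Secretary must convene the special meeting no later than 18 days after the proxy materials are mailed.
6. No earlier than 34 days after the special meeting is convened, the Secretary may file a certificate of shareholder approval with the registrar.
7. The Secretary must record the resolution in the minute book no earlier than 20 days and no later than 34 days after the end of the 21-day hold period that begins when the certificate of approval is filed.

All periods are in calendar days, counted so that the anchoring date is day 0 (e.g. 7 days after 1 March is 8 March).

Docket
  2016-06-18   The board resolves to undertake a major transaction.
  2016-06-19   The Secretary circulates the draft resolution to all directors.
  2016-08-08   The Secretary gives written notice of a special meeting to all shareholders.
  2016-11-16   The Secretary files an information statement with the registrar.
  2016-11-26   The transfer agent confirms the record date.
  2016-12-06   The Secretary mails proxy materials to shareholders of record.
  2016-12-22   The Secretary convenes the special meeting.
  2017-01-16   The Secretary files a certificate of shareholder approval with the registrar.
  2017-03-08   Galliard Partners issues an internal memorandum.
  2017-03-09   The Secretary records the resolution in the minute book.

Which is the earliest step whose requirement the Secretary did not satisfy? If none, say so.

Step 1: 60 days after 2016-06-18 (when the board resolution is passed) is 2016-08-17; done 2016-06-19 — timely.
Step 2: the window is 21–52 days after 2016-06-19 (when the draft resolution is circulated), so 2016-07-10 through 2016-08-10; 2016-08-08 falls inside that range.
Step 3: 90 days after 2016-08-20 (end of the 12-day comment period, which began when notice of the special meeting is given on 2016-08-08) is 2016-11-18; 2016-11-16 is within that limit.
Step 4: the window is 19–61 days after 2016-11-16 (when the information statement is filed), so 2016-12-05 through 2017-01-16; done 2016-12-06 — within the window.
Step 5: 18 days after 2016-12-06 (when the proxy materials are mailed) is 2016-12-24; done 2016-12-22 — timely.
Step 6: the earliest permitted date is 34 days after 2016-12-22 (when the special meeting is convened), i.e. 2017-01-25; 2017-01-16 is 9 days before the earliest permitted date.
That is the first point of non-compliance.

Step 6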